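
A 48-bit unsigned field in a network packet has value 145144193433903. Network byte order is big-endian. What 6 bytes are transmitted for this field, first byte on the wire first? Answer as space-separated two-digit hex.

84 02 04 17 41 2F

145144193433903 in hexadecimal, padded to 48 bits, is 0x84020417412F.
Split into bytes (most-significant first): 84 02 04 17 41 2F.
In big-endian order the high byte comes first in memory.
So the memory order matches the most-significant-first order: 84 02 04 17 41 2F.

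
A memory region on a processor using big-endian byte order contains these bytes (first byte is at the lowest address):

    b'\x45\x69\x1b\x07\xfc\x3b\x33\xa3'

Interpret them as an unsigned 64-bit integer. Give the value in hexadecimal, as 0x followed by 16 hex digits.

0x45691B07FC3B33A3

In big-endian order the high byte comes first in memory.
The bytes are already most-significant first: 0x45691B07FC3B33A3.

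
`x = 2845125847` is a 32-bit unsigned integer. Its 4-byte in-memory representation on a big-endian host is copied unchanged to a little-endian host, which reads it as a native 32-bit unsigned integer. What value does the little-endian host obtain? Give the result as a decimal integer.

2845125847 in 32-bit hexadecimal is 0xA9952CD7.
Stored big-endian, the bytes at ascending addresses are A9 95 2C D7.
Read back as little-endian, the first byte is least significant, giving 0xD72C95A9.
0xD72C95A9 = 3610023337.

3610023337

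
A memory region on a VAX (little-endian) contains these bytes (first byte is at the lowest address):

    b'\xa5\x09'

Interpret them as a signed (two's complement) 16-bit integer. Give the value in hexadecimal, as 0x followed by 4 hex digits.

0x09A5

In little-endian order the low byte comes first in memory.
Reassemble most-significant byte first: 09 A5 → 0x09A5.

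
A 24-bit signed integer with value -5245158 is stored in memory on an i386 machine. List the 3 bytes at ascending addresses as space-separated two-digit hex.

Two's complement of -5245158 in 24 bits: 5245158 = 0x5008E6; invert → 0xAFF719; add 1 → 0xAFF71A.
Split into bytes (most-significant first): AF F7 1A.
Little-endian: lowest address holds the least-significant byte.
So at ascending addresses the bytes are 1A F7 AF.

1A F7 AF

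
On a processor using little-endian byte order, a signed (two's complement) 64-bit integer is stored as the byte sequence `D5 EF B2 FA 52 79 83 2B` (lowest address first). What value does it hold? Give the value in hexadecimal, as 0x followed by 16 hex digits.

In little-endian order the low byte comes first in memory.
Reassemble most-significant byte first: 2B 83 79 52 FA B2 EF D5 → 0x2B837952FAB2EFD5.

0x2B837952FAB2EFD5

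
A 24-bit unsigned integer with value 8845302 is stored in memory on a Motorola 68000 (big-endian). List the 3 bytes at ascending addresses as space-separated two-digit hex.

86 F7 F6

8845302 in hexadecimal, padded to 24 bits, is 0x86F7F6.
Split into bytes (most-significant first): 86 F7 F6.
Big-endian: lowest address holds the most-significant byte.
So the memory order matches the most-significant-first order: 86 F7 F6.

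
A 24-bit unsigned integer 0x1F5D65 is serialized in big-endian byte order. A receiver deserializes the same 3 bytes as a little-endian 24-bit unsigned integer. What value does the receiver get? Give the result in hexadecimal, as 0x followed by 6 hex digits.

0x655D1F

Stored big-endian, the bytes at ascending addresses are 1F 5D 65.
Read back as little-endian, the first byte is least significant, giving 0x655D1F.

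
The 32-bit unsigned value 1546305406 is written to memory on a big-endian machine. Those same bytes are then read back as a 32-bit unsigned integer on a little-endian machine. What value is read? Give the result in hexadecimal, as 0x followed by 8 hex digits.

1546305406 in 32-bit hexadecimal is 0x5C2ABF7E.
Stored big-endian, the bytes at ascending addresses are 5C 2A BF 7E.
Read back as little-endian, the first byte is least significant, giving 0x7EBF2A5C.

0x7EBF2A5C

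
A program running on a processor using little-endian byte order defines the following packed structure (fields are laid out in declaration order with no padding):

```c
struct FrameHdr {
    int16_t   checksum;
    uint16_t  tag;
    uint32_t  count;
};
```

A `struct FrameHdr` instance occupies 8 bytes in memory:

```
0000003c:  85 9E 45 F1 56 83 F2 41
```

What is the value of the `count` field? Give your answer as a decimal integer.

1106412374

`count` follows `checksum` (2 B), `tag` (2 B), so it starts at offset 2 + 2 = 4 and occupies 4 bytes.
Bytes at offsets 4..7: 56 83 F2 41.
Little-endian stores the least-significant byte at the lowest address.
Reassemble most-significant byte first: 41 F2 83 56 → 0x41F28356.
0x41F28356 = 1106412374.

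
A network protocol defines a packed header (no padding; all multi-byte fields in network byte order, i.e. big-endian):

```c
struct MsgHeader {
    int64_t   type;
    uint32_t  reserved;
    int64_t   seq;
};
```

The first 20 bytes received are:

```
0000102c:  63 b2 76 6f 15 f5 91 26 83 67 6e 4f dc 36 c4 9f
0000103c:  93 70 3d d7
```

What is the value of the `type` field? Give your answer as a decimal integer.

`type` is the first field, at byte offset 0, occupying 8 bytes.
Bytes at offsets 0..7: 63 B2 76 6F 15 F5 91 26.
Big-endian: lowest address holds the most-significant byte.
The bytes are already most-significant first: 0x63B2766F15F59126.
0x63B2766F15F59126 = 7183934575091224870.

7183934575091224870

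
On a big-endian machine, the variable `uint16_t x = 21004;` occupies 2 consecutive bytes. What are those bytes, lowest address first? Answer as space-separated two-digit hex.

21004 in hexadecimal, padded to 16 bits, is 0x520C.
Split into bytes (most-significant first): 52 0C.
In big-endian order the high byte comes first in memory.
So the memory order matches the most-significant-first order: 52 0C.

52 0C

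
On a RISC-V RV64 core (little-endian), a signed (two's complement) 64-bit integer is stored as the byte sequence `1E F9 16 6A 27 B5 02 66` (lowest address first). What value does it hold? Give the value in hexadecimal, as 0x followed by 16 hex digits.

0x6602B5276A16F91E

In little-endian order the low byte comes first in memory.
Reassemble most-significant byte first: 66 02 B5 27 6A 16 F9 1E → 0x6602B5276A16F91E.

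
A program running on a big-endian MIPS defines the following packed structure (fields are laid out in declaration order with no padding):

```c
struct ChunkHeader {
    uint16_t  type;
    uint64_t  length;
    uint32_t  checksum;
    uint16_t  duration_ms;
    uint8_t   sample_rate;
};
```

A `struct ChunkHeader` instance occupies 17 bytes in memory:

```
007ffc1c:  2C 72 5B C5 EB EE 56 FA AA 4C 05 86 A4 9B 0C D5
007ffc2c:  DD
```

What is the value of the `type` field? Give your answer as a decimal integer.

11378

`type` is the first field, at byte offset 0, occupying 2 bytes.
Bytes at offsets 0..1: 2C 72.
In big-endian order the high byte comes first in memory.
The bytes are already most-significant first: 0x2C72.
0x2C72 = 11378.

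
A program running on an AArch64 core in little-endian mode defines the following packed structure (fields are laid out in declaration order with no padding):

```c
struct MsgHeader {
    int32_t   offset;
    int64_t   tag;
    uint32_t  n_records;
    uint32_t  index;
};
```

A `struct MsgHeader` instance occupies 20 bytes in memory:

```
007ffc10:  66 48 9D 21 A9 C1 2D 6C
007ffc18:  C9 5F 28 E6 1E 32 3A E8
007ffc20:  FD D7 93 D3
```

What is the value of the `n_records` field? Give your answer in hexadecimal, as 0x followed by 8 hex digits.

`n_records` follows `offset` (4 B), `tag` (8 B), so it starts at offset 4 + 8 = 12 and occupies 4 bytes.
Bytes at offsets 12..15: 1E 32 3A E8.
In little-endian order the low byte comes first in memory.
Reassemble most-significant byte first: E8 3A 32 1E → 0xE83A321E.

0xE83A321E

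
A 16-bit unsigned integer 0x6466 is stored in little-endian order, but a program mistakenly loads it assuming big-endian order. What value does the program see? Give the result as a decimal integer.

26212

Stored little-endian, the bytes at ascending addresses are 66 64.
Read back as big-endian, the last byte is least significant, giving 0x6664.
0x6664 = 26212.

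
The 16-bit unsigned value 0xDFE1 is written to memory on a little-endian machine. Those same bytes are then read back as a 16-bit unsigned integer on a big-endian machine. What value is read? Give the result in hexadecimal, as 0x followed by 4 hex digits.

Stored little-endian, the bytes at ascending addresses are E1 DF.
Read back as big-endian, the last byte is least significant, giving 0xE1DF.

0xE1DF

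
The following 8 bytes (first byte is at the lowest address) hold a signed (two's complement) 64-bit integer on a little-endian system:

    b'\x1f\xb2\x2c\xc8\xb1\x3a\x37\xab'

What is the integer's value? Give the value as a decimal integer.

-6109349834262793697

In little-endian order the low byte comes first in memory.
Reassemble most-significant byte first: AB 37 3A B1 C8 2C B2 1F → 0xAB373AB1C82CB21F.
Top bit is set, so as a signed 64-bit value this is 0xAB373AB1C82CB21F − 2^64 = -6109349834262793697.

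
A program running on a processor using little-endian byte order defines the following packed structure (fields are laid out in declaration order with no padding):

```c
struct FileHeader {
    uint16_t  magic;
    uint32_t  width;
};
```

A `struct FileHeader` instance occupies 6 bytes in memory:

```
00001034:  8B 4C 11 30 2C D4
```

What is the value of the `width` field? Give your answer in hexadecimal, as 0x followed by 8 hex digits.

`width` follows `magic` (2 bytes), so it starts at byte offset 2 and occupies 4 bytes.
Bytes at offsets 2..5: 11 30 2C D4.
Little-endian: lowest address holds the least-significant byte.
Reassemble most-significant byte first: D4 2C 30 11 → 0xD42C3011.

0xD42C3011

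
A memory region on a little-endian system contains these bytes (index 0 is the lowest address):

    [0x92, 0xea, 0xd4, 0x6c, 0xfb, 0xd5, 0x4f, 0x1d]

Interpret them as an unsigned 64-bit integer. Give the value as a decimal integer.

Little-endian stores the least-significant byte at the lowest address.
Reassemble most-significant byte first: 1D 4F D5 FB 6C D4 EA 92 → 0x1D4FD5FB6CD4EA92.
0x1D4FD5FB6CD4EA92 = 2112142026099452562.

2112142026099452562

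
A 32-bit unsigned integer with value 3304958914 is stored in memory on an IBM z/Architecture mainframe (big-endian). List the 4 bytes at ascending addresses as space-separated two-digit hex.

C4 FD AB C2

3304958914 in hexadecimal, padded to 32 bits, is 0xC4FDABC2.
Split into bytes (most-significant first): C4 FD AB C2.
In big-endian order the high byte comes first in memory.
So the memory order matches the most-significant-first order: C4 FD AB C2.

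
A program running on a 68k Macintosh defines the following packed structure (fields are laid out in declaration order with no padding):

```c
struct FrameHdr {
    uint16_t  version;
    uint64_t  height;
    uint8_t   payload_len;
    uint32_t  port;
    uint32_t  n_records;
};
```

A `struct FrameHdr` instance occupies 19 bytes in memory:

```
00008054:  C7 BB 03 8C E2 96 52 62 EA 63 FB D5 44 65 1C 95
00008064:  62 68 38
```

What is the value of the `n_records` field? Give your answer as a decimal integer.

2506254392

`n_records` follows `version` (2 B), `height` (8 B), `payload_len` (1 B), `port` (4 B), so it starts at offset 2 + 8 + 1 + 4 = 15 and occupies 4 bytes.
Bytes at offsets 15..18: 95 62 68 38.
In big-endian order the high byte comes first in memory.
The bytes are already most-significant first: 0x95626838.
0x95626838 = 2506254392.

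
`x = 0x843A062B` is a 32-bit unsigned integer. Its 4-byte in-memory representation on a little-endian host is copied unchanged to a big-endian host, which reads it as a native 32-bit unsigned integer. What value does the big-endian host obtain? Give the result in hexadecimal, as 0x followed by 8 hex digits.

Stored little-endian, the bytes at ascending addresses are 2B 06 3A 84.
Read back as big-endian, the last byte is least significant, giving 0x2B063A84.

0x2B063A84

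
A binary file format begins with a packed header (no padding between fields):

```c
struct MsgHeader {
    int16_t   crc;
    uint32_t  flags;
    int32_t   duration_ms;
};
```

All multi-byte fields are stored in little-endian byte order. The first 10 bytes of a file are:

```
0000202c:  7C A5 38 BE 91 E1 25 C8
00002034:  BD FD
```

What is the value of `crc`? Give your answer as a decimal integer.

-23172

`crc` is the first field, at byte offset 0, occupying 2 bytes.
Bytes at offsets 0..1: 7C A5.
Little-endian stores the least-significant byte at the lowest address.
Reassemble most-significant byte first: A5 7C → 0xA57C.
Top bit is set, so as a signed 16-bit value this is 0xA57C − 2^16 = -23172.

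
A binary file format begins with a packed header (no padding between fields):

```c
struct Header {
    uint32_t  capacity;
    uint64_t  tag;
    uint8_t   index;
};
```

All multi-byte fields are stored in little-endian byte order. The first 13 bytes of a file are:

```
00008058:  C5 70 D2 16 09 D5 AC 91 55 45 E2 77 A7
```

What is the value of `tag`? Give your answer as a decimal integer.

`tag` follows `capacity` (4 bytes), so it starts at byte offset 4 and occupies 8 bytes.
Bytes at offsets 4..11: 09 D5 AC 91 55 45 E2 77.
Little-endian stores the least-significant byte at the lowest address.
Reassemble most-significant byte first: 77 E2 45 55 91 AC D5 09 → 0x77E2455591ACD509.
0x77E2455591ACD509 = 8638543269068592393.

8638543269068592393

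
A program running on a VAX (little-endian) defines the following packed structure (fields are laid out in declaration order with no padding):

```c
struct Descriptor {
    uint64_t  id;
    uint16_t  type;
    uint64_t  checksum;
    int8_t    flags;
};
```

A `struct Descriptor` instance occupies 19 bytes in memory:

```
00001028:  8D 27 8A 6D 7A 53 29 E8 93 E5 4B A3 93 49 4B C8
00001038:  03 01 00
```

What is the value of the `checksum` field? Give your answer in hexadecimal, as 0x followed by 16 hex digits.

0x0103C84B4993A34B

`checksum` follows `id` (8 B), `type` (2 B), so it starts at offset 8 + 2 = 10 and occupies 8 bytes.
Bytes at offsets 10..17: 4B A3 93 49 4B C8 03 01.
In little-endian order the low byte comes first in memory.
Reassemble most-significant byte first: 01 03 C8 4B 49 93 A3 4B → 0x0103C84B4993A34B.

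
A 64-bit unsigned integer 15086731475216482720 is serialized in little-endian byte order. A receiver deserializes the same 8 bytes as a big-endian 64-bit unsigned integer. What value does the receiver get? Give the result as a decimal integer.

11583815699777609425

15086731475216482720 in 64-bit hexadecimal is 0xD15ED65801FBC1A0.
Stored little-endian, the bytes at ascending addresses are A0 C1 FB 01 58 D6 5E D1.
Read back as big-endian, the last byte is least significant, giving 0xA0C1FB0158D65ED1.
0xA0C1FB0158D65ED1 = 11583815699777609425.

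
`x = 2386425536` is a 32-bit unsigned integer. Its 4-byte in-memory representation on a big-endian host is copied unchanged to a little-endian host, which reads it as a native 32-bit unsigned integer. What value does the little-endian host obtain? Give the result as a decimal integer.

2386425536 in 32-bit hexadecimal is 0x8E3DF6C0.
Stored big-endian, the bytes at ascending addresses are 8E 3D F6 C0.
Read back as little-endian, the first byte is least significant, giving 0xC0F63D8E.
0xC0F63D8E = 3237363086.

3237363086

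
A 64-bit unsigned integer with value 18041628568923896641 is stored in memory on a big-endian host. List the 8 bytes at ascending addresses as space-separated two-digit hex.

18041628568923896641 in hexadecimal, padded to 64 bits, is 0xFA60BD98443F7B41.
Split into bytes (most-significant first): FA 60 BD 98 44 3F 7B 41.
In big-endian order the high byte comes first in memory.
So the memory order matches the most-significant-first order: FA 60 BD 98 44 3F 7B 41.

FA 60 BD 98 44 3F 7B 41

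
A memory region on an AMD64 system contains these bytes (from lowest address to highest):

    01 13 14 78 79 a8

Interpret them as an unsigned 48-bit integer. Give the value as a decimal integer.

185239659090689

Little-endian: lowest address holds the least-significant byte.
Reassemble most-significant byte first: A8 79 78 14 13 01 → 0xA87978141301.
0xA87978141301 = 185239659090689.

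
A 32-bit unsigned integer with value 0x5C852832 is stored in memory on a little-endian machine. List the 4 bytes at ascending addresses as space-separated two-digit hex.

32 28 85 5C

Split into bytes (most-significant first): 5C 85 28 32.
Little-endian: lowest address holds the least-significant byte.
So at ascending addresses the bytes are 32 28 85 5C.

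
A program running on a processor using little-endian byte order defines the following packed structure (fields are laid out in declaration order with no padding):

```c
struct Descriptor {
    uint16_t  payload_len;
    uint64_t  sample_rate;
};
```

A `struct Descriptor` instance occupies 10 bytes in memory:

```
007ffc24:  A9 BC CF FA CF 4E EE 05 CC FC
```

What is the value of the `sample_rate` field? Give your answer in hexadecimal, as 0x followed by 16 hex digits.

`sample_rate` follows `payload_len` (2 bytes), so it starts at byte offset 2 and occupies 8 bytes.
Bytes at offsets 2..9: CF FA CF 4E EE 05 CC FC.
Little-endian stores the least-significant byte at the lowest address.
Reassemble most-significant byte first: FC CC 05 EE 4E CF FA CF → 0xFCCC05EE4ECFFACF.

0xFCCC05EE4ECFFACF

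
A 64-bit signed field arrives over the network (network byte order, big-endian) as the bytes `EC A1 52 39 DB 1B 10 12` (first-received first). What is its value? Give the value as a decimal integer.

Big-endian: lowest address holds the most-significant byte.
The bytes are already most-significant first: 0xECA15239DB1B1012.
Top bit is set, so as a signed 64-bit value this is 0xECA15239DB1B1012 − 2^64 = -1395744001065545710.

-1395744001065545710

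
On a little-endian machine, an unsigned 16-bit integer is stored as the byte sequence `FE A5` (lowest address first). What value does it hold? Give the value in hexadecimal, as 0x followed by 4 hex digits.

Little-endian stores the least-significant byte at the lowest address.
Reassemble most-significant byte first: A5 FE → 0xA5FE.

0xA5FE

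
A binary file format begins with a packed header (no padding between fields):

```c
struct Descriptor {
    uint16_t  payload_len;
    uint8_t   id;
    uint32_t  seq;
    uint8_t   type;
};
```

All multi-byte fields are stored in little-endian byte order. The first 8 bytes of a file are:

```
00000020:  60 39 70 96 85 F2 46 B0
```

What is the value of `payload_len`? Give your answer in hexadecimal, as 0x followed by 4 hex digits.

0x3960

`payload_len` is the first field, at byte offset 0, occupying 2 bytes.
Bytes at offsets 0..1: 60 39.
In little-endian order the low byte comes first in memory.
Reassemble most-significant byte first: 39 60 → 0x3960.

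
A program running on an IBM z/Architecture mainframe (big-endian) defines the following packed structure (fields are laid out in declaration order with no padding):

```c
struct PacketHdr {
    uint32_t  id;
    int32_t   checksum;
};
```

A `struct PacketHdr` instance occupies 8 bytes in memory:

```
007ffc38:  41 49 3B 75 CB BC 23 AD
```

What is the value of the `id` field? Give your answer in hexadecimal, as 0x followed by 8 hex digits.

`id` is the first field, at byte offset 0, occupying 4 bytes.
Bytes at offsets 0..3: 41 49 3B 75.
Big-endian: lowest address holds the most-significant byte.
The bytes are already most-significant first: 0x41493B75.

0x41493B75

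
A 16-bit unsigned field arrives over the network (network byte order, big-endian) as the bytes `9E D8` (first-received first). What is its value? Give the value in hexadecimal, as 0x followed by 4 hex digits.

Big-endian: lowest address holds the most-significant byte.
The bytes are already most-significant first: 0x9ED8.

0x9ED8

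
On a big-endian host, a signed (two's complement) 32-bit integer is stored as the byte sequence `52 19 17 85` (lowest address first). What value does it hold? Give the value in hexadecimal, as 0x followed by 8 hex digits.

In big-endian order the high byte comes first in memory.
The bytes are already most-significant first: 0x52191785.

0x52191785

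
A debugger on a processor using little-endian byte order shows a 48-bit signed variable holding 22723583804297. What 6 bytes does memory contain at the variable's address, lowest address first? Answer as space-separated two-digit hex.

22723583804297 in hexadecimal, padded to 48 bits, is 0x14AABF240389.
Split into bytes (most-significant first): 14 AA BF 24 03 89.
In little-endian order the low byte comes first in memory.
So at ascending addresses the bytes are 89 03 24 BF AA 14.

89 03 24 BF AA 14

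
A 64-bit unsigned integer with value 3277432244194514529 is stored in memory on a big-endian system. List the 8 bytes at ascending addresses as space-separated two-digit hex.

3277432244194514529 in hexadecimal, padded to 64 bits, is 0x2D7BC742F2A01661.
Split into bytes (most-significant first): 2D 7B C7 42 F2 A0 16 61.
In big-endian order the high byte comes first in memory.
So the memory order matches the most-significant-first order: 2D 7B C7 42 F2 A0 16 61.

2D 7B C7 42 F2 A0 16 61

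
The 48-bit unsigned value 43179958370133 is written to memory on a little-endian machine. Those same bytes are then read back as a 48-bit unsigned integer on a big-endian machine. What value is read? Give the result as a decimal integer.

94004295124263

43179958370133 in 48-bit hexadecimal is 0x27459E147F55.
Stored little-endian, the bytes at ascending addresses are 55 7F 14 9E 45 27.
Read back as big-endian, the last byte is least significant, giving 0x557F149E4527.
0x557F149E4527 = 94004295124263.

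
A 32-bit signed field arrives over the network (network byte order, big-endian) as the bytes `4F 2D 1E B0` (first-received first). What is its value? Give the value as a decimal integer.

1328357040

Big-endian stores the most-significant byte at the lowest address.
The bytes are already most-significant first: 0x4F2D1EB0.
0x4F2D1EB0 = 1328357040.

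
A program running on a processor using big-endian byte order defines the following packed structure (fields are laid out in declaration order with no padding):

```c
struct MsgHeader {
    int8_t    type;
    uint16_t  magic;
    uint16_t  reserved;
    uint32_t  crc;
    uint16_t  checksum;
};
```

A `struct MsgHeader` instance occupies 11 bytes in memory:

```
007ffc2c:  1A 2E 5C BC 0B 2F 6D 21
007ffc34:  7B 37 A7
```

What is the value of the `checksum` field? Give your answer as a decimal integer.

`checksum` follows `type` (1 B), `magic` (2 B), `reserved` (2 B), `crc` (4 B), so it starts at offset 1 + 2 + 2 + 4 = 9 and occupies 2 bytes.
Bytes at offsets 9..10: 37 A7.
Big-endian: lowest address holds the most-significant byte.
The bytes are already most-significant first: 0x37A7.
0x37A7 = 14247.

14247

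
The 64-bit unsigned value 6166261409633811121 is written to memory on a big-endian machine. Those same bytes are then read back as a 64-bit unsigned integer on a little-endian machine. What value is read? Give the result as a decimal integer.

6166261409633811121 in 64-bit hexadecimal is 0x5592F614F16C3AB1.
Stored big-endian, the bytes at ascending addresses are 55 92 F6 14 F1 6C 3A B1.
Read back as little-endian, the first byte is least significant, giving 0xB13A6CF114F69255.
0xB13A6CF114F69255 = 12770639476057084501.

12770639476057084501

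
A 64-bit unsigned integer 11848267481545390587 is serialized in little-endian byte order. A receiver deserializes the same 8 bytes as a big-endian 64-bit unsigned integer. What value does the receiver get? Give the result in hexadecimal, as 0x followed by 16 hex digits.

0xFB3953E97F806DA4

11848267481545390587 in 64-bit hexadecimal is 0xA46D807FE95339FB.
Stored little-endian, the bytes at ascending addresses are FB 39 53 E9 7F 80 6D A4.
Read back as big-endian, the last byte is least significant, giving 0xFB3953E97F806DA4.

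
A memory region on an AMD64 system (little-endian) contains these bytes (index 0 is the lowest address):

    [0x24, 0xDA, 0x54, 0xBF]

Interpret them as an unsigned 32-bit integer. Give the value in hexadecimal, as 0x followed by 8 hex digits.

0xBF54DA24

In little-endian order the low byte comes first in memory.
Reassemble most-significant byte first: BF 54 DA 24 → 0xBF54DA24.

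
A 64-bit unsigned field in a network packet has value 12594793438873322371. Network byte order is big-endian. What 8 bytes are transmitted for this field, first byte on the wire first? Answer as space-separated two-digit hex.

12594793438873322371 in hexadecimal, padded to 64 bits, is 0xAEC9B1E70F770383.
Split into bytes (most-significant first): AE C9 B1 E7 0F 77 03 83.
Big-endian stores the most-significant byte at the lowest address.
So the memory order matches the most-significant-first order: AE C9 B1 E7 0F 77 03 83.

AE C9 B1 E7 0F 77 03 83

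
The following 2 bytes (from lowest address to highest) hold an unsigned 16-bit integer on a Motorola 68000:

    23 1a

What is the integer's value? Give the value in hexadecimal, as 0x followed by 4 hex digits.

0x231A

Big-endian: lowest address holds the most-significant byte.
The bytes are already most-significant first: 0x231A.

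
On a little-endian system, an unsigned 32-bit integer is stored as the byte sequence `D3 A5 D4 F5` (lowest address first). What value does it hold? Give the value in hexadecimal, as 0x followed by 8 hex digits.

0xF5D4A5D3

Little-endian: lowest address holds the least-significant byte.
Reassemble most-significant byte first: F5 D4 A5 D3 → 0xF5D4A5D3.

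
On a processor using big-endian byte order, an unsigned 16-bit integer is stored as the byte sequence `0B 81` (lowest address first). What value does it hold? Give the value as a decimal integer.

2945

Big-endian: lowest address holds the most-significant byte.
The bytes are already most-significant first: 0x0B81.
0x0B81 = 2945.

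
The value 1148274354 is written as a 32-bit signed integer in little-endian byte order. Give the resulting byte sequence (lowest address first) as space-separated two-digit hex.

1148274354 in hexadecimal, padded to 32 bits, is 0x447146B2.
Split into bytes (most-significant first): 44 71 46 B2.
In little-endian order the low byte comes first in memory.
So at ascending addresses the bytes are B2 46 71 44.

B2 46 71 44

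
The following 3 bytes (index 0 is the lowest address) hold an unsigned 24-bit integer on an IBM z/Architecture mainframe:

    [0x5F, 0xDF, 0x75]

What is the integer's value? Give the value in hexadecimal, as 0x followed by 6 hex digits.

In big-endian order the high byte comes first in memory.
The bytes are already most-significant first: 0x5FDF75.

0x5FDF75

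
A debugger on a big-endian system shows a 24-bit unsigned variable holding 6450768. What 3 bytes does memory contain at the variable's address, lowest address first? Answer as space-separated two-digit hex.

62 6E 50

6450768 in hexadecimal, padded to 24 bits, is 0x626E50.
Split into bytes (most-significant first): 62 6E 50.
Big-endian: lowest address holds the most-significant byte.
So the memory order matches the most-significant-first order: 62 6E 50.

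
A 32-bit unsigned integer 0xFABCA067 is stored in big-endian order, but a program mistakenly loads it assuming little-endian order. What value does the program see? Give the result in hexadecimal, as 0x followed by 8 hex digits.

0x67A0BCFA

Stored big-endian, the bytes at ascending addresses are FA BC A0 67.
Read back as little-endian, the first byte is least significant, giving 0x67A0BCFA.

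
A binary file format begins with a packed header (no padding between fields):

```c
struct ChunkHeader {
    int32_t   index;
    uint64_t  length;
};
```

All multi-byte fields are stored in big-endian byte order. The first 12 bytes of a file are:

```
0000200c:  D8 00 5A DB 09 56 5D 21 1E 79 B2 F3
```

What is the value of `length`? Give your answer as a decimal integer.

672827591165063923

`length` follows `index` (4 bytes), so it starts at byte offset 4 and occupies 8 bytes.
Bytes at offsets 4..11: 09 56 5D 21 1E 79 B2 F3.
In big-endian order the high byte comes first in memory.
The bytes are already most-significant first: 0x09565D211E79B2F3.
0x09565D211E79B2F3 = 672827591165063923.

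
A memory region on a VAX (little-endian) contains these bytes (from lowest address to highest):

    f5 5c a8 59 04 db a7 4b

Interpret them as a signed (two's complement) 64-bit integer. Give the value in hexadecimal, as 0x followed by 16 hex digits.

Little-endian: lowest address holds the least-significant byte.
Reassemble most-significant byte first: 4B A7 DB 04 59 A8 5C F5 → 0x4BA7DB0459A85CF5.

0x4BA7DB0459A85CF5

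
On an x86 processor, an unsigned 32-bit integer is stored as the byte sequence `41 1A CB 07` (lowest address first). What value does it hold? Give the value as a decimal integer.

130751041

In little-endian order the low byte comes first in memory.
Reassemble most-significant byte first: 07 CB 1A 41 → 0x07CB1A41.
0x07CB1A41 = 130751041.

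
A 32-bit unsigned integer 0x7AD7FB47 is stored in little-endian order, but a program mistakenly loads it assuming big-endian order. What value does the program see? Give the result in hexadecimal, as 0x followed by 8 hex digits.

0x47FBD77A

Stored little-endian, the bytes at ascending addresses are 47 FB D7 7A.
Read back as big-endian, the last byte is least significant, giving 0x47FBD77A.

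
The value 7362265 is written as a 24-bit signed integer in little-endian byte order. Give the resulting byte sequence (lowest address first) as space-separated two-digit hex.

7362265 in hexadecimal, padded to 24 bits, is 0x7056D9.
Split into bytes (most-significant first): 70 56 D9.
Little-endian stores the least-significant byte at the lowest address.
So at ascending addresses the bytes are D9 56 70.

D9 56 70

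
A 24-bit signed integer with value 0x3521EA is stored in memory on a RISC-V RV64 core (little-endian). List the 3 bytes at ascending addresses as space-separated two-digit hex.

EA 21 35

Split into bytes (most-significant first): 35 21 EA.
In little-endian order the low byte comes first in memory.
So at ascending addresses the bytes are EA 21 35.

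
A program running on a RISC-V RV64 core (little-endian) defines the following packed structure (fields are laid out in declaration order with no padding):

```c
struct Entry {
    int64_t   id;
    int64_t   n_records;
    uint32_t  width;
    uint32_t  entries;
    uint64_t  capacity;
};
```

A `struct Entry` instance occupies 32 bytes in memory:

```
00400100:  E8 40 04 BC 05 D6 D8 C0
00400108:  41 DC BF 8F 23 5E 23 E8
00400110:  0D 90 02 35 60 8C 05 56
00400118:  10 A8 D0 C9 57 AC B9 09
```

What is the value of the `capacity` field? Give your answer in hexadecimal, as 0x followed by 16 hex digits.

`capacity` follows `id` (8 B), `n_records` (8 B), `width` (4 B), `entries` (4 B), so it starts at offset 8 + 8 + 4 + 4 = 24 and occupies 8 bytes.
Bytes at offsets 24..31: 10 A8 D0 C9 57 AC B9 09.
In little-endian order the low byte comes first in memory.
Reassemble most-significant byte first: 09 B9 AC 57 C9 D0 A8 10 → 0x09B9AC57C9D0A810.

0x09B9AC57C9D0A810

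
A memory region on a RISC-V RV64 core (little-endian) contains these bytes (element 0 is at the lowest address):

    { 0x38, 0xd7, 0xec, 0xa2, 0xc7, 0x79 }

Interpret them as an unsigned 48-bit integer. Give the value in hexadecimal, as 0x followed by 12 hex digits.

In little-endian order the low byte comes first in memory.
Reassemble most-significant byte first: 79 C7 A2 EC D7 38 → 0x79C7A2ECD738.

0x79C7A2ECD738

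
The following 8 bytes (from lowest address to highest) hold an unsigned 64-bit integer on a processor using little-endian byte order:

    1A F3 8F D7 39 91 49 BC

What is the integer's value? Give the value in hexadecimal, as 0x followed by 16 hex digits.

0xBC499139D78FF31A

In little-endian order the low byte comes first in memory.
Reassemble most-significant byte first: BC 49 91 39 D7 8F F3 1A → 0xBC499139D78FF31A.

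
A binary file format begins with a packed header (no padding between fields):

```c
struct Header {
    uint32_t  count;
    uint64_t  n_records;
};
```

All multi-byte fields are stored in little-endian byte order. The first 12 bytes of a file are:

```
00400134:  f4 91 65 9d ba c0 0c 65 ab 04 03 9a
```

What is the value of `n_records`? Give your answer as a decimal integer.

`n_records` follows `count` (4 bytes), so it starts at byte offset 4 and occupies 8 bytes.
Bytes at offsets 4..11: BA C0 0C 65 AB 04 03 9A.
Little-endian: lowest address holds the least-significant byte.
Reassemble most-significant byte first: 9A 03 04 AB 65 0C C0 BA → 0x9A0304AB650CC0BA.
0x9A0304AB650CC0BA = 11097719040952287418.

11097719040952287418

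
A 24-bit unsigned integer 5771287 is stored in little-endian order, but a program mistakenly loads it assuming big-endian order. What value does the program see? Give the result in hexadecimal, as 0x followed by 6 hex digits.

5771287 in 24-bit hexadecimal is 0x581017.
Stored little-endian, the bytes at ascending addresses are 17 10 58.
Read back as big-endian, the last byte is least significant, giving 0x171058.

0x171058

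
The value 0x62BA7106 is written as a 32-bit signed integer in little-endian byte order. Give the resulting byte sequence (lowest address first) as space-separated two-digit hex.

Split into bytes (most-significant first): 62 BA 71 06.
In little-endian order the low byte comes first in memory.
So at ascending addresses the bytes are 06 71 BA 62.

06 71 BA 62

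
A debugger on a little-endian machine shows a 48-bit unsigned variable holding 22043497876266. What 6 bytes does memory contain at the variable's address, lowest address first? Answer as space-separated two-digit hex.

22043497876266 in hexadecimal, padded to 48 bits, is 0x140C66DC4B2A.
Split into bytes (most-significant first): 14 0C 66 DC 4B 2A.
Little-endian stores the least-significant byte at the lowest address.
So at ascending addresses the bytes are 2A 4B DC 66 0C 14.

2A 4B DC 66 0C 14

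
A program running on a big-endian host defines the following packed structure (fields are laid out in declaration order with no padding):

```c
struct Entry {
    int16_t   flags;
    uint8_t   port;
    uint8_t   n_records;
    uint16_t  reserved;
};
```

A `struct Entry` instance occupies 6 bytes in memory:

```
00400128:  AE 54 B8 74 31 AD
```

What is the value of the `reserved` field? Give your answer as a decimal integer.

`reserved` follows `flags` (2 B), `port` (1 B), `n_records` (1 B), so it starts at offset 2 + 1 + 1 = 4 and occupies 2 bytes.
Bytes at offsets 4..5: 31 AD.
In big-endian order the high byte comes first in memory.
The bytes are already most-significant first: 0x31AD.
0x31AD = 12717.

12717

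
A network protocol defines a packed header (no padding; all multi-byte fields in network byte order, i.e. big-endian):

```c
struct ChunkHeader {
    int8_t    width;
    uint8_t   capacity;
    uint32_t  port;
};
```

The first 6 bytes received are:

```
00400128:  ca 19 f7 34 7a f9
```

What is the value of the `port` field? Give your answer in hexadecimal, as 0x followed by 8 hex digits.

0xF7347AF9

`port` follows `width` (1 B), `capacity` (1 B), so it starts at offset 1 + 1 = 2 and occupies 4 bytes.
Bytes at offsets 2..5: F7 34 7A F9.
Big-endian stores the most-significant byte at the lowest address.
The bytes are already most-significant first: 0xF7347AF9.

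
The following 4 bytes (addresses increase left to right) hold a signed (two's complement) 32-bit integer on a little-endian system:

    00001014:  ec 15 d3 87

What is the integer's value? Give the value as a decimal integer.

-2016209428

Little-endian stores the least-significant byte at the lowest address.
Reassemble most-significant byte first: 87 D3 15 EC → 0x87D315EC.
Top bit is set, so as a signed 32-bit value this is 0x87D315EC − 2^32 = -2016209428.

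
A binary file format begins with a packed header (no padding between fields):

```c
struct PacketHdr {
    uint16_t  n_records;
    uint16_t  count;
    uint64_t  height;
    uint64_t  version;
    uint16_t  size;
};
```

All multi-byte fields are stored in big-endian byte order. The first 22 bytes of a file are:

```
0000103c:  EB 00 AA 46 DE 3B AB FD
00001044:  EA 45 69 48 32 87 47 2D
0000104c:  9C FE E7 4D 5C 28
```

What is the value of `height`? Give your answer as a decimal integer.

16013582007091423560

`height` follows `n_records` (2 B), `count` (2 B), so it starts at offset 2 + 2 = 4 and occupies 8 bytes.
Bytes at offsets 4..11: DE 3B AB FD EA 45 69 48.
Big-endian: lowest address holds the most-significant byte.
The bytes are already most-significant first: 0xDE3BABFDEA456948.
0xDE3BABFDEA456948 = 16013582007091423560.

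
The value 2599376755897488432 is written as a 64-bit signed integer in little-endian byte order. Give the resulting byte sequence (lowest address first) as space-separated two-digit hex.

30 54 AD 2C 63 D7 12 24

2599376755897488432 in hexadecimal, padded to 64 bits, is 0x2412D7632CAD5430.
Split into bytes (most-significant first): 24 12 D7 63 2C AD 54 30.
Little-endian stores the least-significant byte at the lowest address.
So at ascending addresses the bytes are 30 54 AD 2C 63 D7 12 24.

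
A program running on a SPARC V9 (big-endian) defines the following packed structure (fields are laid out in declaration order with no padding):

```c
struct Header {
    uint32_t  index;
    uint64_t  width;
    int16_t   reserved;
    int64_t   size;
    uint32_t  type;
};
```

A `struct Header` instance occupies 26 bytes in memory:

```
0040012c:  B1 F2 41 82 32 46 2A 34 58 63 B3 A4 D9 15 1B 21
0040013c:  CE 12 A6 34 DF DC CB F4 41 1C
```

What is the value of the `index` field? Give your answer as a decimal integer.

2985443714

`index` is the first field, at byte offset 0, occupying 4 bytes.
Bytes at offsets 0..3: B1 F2 41 82.
Big-endian: lowest address holds the most-significant byte.
The bytes are already most-significant first: 0xB1F24182.
0xB1F24182 = 2985443714.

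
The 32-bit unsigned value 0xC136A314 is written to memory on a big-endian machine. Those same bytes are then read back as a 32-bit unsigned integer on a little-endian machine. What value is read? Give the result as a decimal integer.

346240705

Stored big-endian, the bytes at ascending addresses are C1 36 A3 14.
Read back as little-endian, the first byte is least significant, giving 0x14A336C1.
0x14A336C1 = 346240705.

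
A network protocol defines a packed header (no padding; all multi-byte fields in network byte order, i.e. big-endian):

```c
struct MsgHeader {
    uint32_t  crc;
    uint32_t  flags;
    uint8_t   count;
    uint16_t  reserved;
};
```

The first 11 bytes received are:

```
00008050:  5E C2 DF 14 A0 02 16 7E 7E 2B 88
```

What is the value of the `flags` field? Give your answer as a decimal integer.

2684491390

`flags` follows `crc` (4 bytes), so it starts at byte offset 4 and occupies 4 bytes.
Bytes at offsets 4..7: A0 02 16 7E.
In big-endian order the high byte comes first in memory.
The bytes are already most-significant first: 0xA002167E.
0xA002167E = 2684491390.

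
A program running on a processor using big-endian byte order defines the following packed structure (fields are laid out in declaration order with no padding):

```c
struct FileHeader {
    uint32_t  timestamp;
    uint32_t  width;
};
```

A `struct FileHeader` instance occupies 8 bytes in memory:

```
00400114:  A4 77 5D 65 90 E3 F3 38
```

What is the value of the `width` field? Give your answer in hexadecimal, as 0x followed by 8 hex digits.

0x90E3F338

`width` follows `timestamp` (4 bytes), so it starts at byte offset 4 and occupies 4 bytes.
Bytes at offsets 4..7: 90 E3 F3 38.
In big-endian order the high byte comes first in memory.
The bytes are already most-significant first: 0x90E3F338.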